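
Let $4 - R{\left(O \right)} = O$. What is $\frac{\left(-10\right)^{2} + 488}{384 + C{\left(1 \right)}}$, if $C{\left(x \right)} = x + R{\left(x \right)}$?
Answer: $\frac{147}{97} \approx 1.5155$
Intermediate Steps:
$R{\left(O \right)} = 4 - O$
$C{\left(x \right)} = 4$ ($C{\left(x \right)} = x - \left(-4 + x\right) = 4$)
$\frac{\left(-10\right)^{2} + 488}{384 + C{\left(1 \right)}} = \frac{\left(-10\right)^{2} + 488}{384 + 4} = \frac{100 + 488}{388} = 588 \cdot \frac{1}{388} = \frac{147}{97}$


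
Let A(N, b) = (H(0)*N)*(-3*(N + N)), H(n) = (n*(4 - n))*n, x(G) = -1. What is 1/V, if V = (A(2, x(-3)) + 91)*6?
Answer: 1/546 ≈ 0.0018315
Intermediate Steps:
H(n) = n²*(4 - n)
A(N, b) = 0 (A(N, b) = ((0²*(4 - 1*0))*N)*(-3*(N + N)) = ((0*(4 + 0))*N)*(-6*N) = ((0*4)*N)*(-6*N) = (0*N)*(-6*N) = 0*(-6*N) = 0)
V = 546 (V = (0 + 91)*6 = 91*6 = 546)
1/V = 1/546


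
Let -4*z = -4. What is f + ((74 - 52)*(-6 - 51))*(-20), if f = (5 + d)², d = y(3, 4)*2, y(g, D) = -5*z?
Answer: 25105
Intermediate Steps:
z = 1 (z = -¼*(-4) = 1)
y(g, D) = -5 (y(g, D) = -5*1 = -5)
d = -10 (d = -5*2 = -10)
f = 25 (f = (5 - 10)² = (-5)² = 25)
f + ((74 - 52)*(-6 - 51))*(-20) = 25 + ((74 - 52)*(-6 - 51))*(-20) = 25 + (22*(-57))*(-20) = 25 - 1254*(-20) = 25 + 25080 = 25105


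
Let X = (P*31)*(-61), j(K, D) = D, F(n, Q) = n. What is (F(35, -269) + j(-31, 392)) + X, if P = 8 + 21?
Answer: -54412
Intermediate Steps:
P = 29
X = -54839 (X = (29*31)*(-61) = 899*(-61) = -54839)
(F(35, -269) + j(-31, 392)) + X = (35 + 392) - 54839 = 427 - 54839 = -54412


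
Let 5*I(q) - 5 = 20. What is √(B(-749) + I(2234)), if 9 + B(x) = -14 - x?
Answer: √731 ≈ 27.037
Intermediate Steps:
I(q) = 5 (I(q) = 1 + (⅕)*20 = 1 + 4 = 5)
B(x) = -23 - x (B(x) = -9 + (-14 - x) = -23 - x)
√(B(-749) + I(2234)) = √((-23 - 1*(-749)) + 5) = √((-23 + 749) + 5) = √(726 + 5) = √731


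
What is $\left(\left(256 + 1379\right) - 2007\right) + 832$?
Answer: $460$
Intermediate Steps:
$\left(\left(256 + 1379\right) - 2007\right) + 832 = \left(1635 - 2007\right) + 832 = -372 + 832 = 460$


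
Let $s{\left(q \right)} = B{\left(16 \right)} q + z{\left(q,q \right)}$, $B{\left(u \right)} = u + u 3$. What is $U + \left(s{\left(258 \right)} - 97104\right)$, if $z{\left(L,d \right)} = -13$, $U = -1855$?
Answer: $-82460$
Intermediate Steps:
$B{\left(u \right)} = 4 u$ ($B{\left(u \right)} = u + 3 u = 4 u$)
$s{\left(q \right)} = -13 + 64 q$ ($s{\left(q \right)} = 4 \cdot 16 q - 13 = 64 q - 13 = -13 + 64 q$)
$U + \left(s{\left(258 \right)} - 97104\right) = -1855 + \left(\left(-13 + 64 \cdot 258\right) - 97104\right) = -1855 + \left(\left(-13 + 16512\right) - 97104\right) = -1855 + \left(16499 - 97104\right) = -1855 - 80605 = -82460$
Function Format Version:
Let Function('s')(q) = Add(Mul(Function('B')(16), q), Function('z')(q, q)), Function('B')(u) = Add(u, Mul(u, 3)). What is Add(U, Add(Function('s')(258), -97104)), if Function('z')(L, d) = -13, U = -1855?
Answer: -82460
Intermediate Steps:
Function('B')(u) = Mul(4, u) (Function('B')(u) = Add(u, Mul(3, u)) = Mul(4, u))
Function('s')(q) = Add(-13, Mul(64, q)) (Function('s')(q) = Add(Mul(Mul(4, 16), q), -13) = Add(Mul(64, q), -13) = Add(-13, Mul(64, q)))
Add(U, Add(Function('s')(258), -97104)) = Add(-1855, Add(Add(-13, Mul(64, 258)), -97104)) = Add(-1855, Add(Add(-13, 16512), -97104)) = Add(-1855, Add(16499, -97104)) = Add(-1855, -80605) = -82460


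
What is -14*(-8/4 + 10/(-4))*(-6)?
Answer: -378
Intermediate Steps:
-14*(-8/4 + 10/(-4))*(-6) = -14*(-8*¼ + 10*(-¼))*(-6) = -14*(-2 - 5/2)*(-6) = -14*(-9/2)*(-6) = 63*(-6) = -378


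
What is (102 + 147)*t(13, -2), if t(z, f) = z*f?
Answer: -6474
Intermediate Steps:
t(z, f) = f*z
(102 + 147)*t(13, -2) = (102 + 147)*(-2*13) = 249*(-26) = -6474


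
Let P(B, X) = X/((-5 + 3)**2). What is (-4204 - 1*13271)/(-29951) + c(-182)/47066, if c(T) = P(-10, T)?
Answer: 1642231159/2819347532 ≈ 0.58249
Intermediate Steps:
P(B, X) = X/4 (P(B, X) = X/((-2)**2) = X/4)
c(T) = T/4
(-4204 - 1*13271)/(-29951) + c(-182)/47066 = (-4204 - 1*13271)/(-29951) + ((1/4)*(-182))/47066 = (-4204 - 13271)*(-1/29951) - 91/2*1/47066 = -17475*(-1/29951) - 91/94132 = 17475/29951 - 91/94132 = 1642231159/2819347532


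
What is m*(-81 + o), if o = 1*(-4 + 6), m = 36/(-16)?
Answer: 711/4 ≈ 177.75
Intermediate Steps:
m = -9/4 (m = 36*(-1/16) = -9/4 ≈ -2.2500)
o = 2 (o = 1*2 = 2)
m*(-81 + o) = -9*(-81 + 2)/4 = -9/4*(-79) = 711/4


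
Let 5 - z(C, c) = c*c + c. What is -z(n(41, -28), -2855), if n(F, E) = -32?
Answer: 8148165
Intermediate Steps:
z(C, c) = 5 - c - c**2 (z(C, c) = 5 - (c*c + c) = 5 - (c**2 + c) = 5 - (c + c**2) = 5 + (-c - c**2) = 5 - c - c**2)
-z(n(41, -28), -2855) = -(5 - 1*(-2855) - 1*(-2855)**2) = -(5 + 2855 - 1*8151025) = -(5 + 2855 - 8151025) = -1*(-8148165) = 8148165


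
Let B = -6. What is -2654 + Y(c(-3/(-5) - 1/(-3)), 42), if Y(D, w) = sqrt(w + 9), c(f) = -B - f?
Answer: -2654 + sqrt(51) ≈ -2646.9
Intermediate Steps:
c(f) = 6 - f (c(f) = -1*(-6) - f = 6 - f)
Y(D, w) = sqrt(9 + w)
-2654 + Y(c(-3/(-5) - 1/(-3)), 42) = -2654 + sqrt(9 + 42) = -2654 + sqrt(51)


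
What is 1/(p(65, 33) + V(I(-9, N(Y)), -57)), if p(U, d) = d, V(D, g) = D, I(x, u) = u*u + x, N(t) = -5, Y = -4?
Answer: 1/49 ≈ 0.020408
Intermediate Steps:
I(x, u) = x + u² (I(x, u) = u² + x = x + u²)
1/(p(65, 33) + V(I(-9, N(Y)), -57)) = 1/(33 + (-9 + (-5)²)) = 1/(33 + (-9 + 25)) = 1/(33 + 16) = 1/49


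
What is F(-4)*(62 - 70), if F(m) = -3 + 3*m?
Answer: 120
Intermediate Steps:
F(-4)*(62 - 70) = (-3 + 3*(-4))*(62 - 70) = (-3 - 12)*(-8) = -15*(-8) = 120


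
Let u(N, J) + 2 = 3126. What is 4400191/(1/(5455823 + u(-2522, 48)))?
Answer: 24020409458877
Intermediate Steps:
u(N, J) = 3124 (u(N, J) = -2 + 3126 = 3124)
4400191/(1/(5455823 + u(-2522, 48))) = 4400191/(1/(5455823 + 3124)) = 4400191/(1/5458947) = 4400191*5458947 = 24020409458877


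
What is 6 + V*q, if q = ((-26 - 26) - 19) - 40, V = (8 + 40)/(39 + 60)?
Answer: -526/11 ≈ -47.818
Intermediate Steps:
V = 16/33 (V = 48/99 = 48*(1/99) = 16/33 ≈ 0.48485)
q = -111 (q = (-52 - 19) - 40 = -71 - 40 = -111)
6 + V*q = 6 + (16/33)*(-111) = 6 - 592/11 = -526/11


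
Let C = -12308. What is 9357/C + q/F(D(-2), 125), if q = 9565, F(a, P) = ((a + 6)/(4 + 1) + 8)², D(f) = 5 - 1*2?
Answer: 2920684343/29551508 ≈ 98.834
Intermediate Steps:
D(f) = 3 (D(f) = 5 - 2 = 3)
F(a, P) = (46/5 + a/5)² (F(a, P) = ((6 + a)/5 + 8)² = ((6 + a)*(⅕) + 8)² = ((6/5 + a/5) + 8)² = (46/5 + a/5)²)
9357/C + q/F(D(-2), 125) = 9357/(-12308) + 9565/(((46 + 3)²/25)) = 9357*(-1/12308) + 9565/(((1/25)*49²)) = -9357/12308 + 9565/(((1/25)*2401)) = -9357/12308 + 9565/(2401/25) = -9357/12308 + 9565*(25/2401) = -9357/12308 + 239125/2401 = 2920684343/29551508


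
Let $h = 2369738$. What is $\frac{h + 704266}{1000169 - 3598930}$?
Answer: $- \frac{3074004}{2598761} \approx -1.1829$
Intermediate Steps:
$\frac{h + 704266}{1000169 - 3598930} = \frac{2369738 + 704266}{1000169 - 3598930} = \frac{3074004}{-2598761} = 3074004 \left(- \frac{1}{2598761}\right) = - \frac{3074004}{2598761}$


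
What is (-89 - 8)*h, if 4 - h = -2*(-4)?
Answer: 388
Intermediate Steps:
h = -4 (h = 4 - (-2)*(-4) = 4 - 1*8 = 4 - 8 = -4)
(-89 - 8)*h = (-89 - 8)*(-4) = -97*(-4) = 388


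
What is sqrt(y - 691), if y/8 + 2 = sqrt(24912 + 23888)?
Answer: sqrt(-707 + 160*sqrt(122)) ≈ 32.562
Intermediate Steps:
y = -16 + 160*sqrt(122) (y = -16 + 8*sqrt(24912 + 23888) = -16 + 8*sqrt(48800) = -16 + 8*(20*sqrt(122)) = -16 + 160*sqrt(122) ≈ 1751.3)
sqrt(y - 691) = sqrt((-16 + 160*sqrt(122)) - 691) = sqrt(-707 + 160*sqrt(122))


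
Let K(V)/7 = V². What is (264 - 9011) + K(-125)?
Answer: 100628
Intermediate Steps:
K(V) = 7*V²
(264 - 9011) + K(-125) = (264 - 9011) + 7*(-125)² = -8747 + 7*15625 = -8747 + 109375 = 100628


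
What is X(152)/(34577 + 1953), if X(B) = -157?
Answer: -157/36530 ≈ -0.0042978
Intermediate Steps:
X(152)/(34577 + 1953) = -157/(34577 + 1953) = -157/36530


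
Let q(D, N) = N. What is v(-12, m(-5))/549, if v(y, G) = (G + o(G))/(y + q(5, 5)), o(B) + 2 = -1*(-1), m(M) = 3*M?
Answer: 16/3843 ≈ 0.0041634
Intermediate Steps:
o(B) = -1 (o(B) = -2 - 1*(-1) = -2 + 1 = -1)
v(y, G) = (-1 + G)/(5 + y) (v(y, G) = (G - 1)/(y + 5) = (-1 + G)/(5 + y))
v(-12, m(-5))/549 = ((-1 + 3*(-5))/(5 - 12))/549 = ((-1 - 15)/(-7))*(1/549) = -1/7*(-16)*(1/549) = (16/7)*(1/549) = 16/3843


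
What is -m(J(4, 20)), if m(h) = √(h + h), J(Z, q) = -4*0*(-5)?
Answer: 0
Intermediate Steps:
J(Z, q) = 0 (J(Z, q) = 0*(-5) = 0)
m(h) = √2*√h (m(h) = √(2*h) = √2*√h)
-m(J(4, 20)) = -√2*√0 = -√2*0 = -1*0 = 0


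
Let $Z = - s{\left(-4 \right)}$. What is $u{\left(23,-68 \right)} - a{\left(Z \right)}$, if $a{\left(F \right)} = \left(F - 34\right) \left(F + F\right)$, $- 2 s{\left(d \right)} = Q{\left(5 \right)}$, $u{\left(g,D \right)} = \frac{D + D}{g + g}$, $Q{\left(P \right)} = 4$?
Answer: $\frac{2876}{23} \approx 125.04$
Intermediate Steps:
$u{\left(g,D \right)} = \frac{D}{g}$ ($u{\left(g,D \right)} = \frac{2 D}{2 g} = 2 D \frac{1}{2 g} = \frac{D}{g}$)
$s{\left(d \right)} = -2$ ($s{\left(d \right)} = \left(- \frac{1}{2}\right) 4 = -2$)
$Z = 2$ ($Z = \left(-1\right) \left(-2\right) = 2$)
$a{\left(F \right)} = 2 F \left(-34 + F\right)$ ($a{\left(F \right)} = \left(-34 + F\right) 2 F = 2 F \left(-34 + F\right)$)
$u{\left(23,-68 \right)} - a{\left(Z \right)} = - \frac{68}{23} - 2 \cdot 2 \left(-34 + 2\right) = \left(-68\right) \frac{1}{23} - 2 \cdot 2 \left(-32\right) = - \frac{68}{23} - -128 = - \frac{68}{23} + 128 = \frac{2876}{23}$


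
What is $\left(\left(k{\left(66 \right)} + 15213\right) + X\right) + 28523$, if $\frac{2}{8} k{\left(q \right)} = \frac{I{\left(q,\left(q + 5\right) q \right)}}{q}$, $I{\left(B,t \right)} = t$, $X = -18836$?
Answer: $25184$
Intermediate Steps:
$k{\left(q \right)} = 20 + 4 q$ ($k{\left(q \right)} = 4 \frac{\left(q + 5\right) q}{q} = 4 \frac{\left(5 + q\right) q}{q} = 4 \frac{q \left(5 + q\right)}{q} = 4 \left(5 + q\right) = 20 + 4 q$)
$\left(\left(k{\left(66 \right)} + 15213\right) + X\right) + 28523 = \left(\left(\left(20 + 4 \cdot 66\right) + 15213\right) - 18836\right) + 28523 = \left(\left(\left(20 + 264\right) + 15213\right) - 18836\right) + 28523 = \left(\left(284 + 15213\right) - 18836\right) + 28523 = \left(15497 - 18836\right) + 28523 = -3339 + 28523 = 25184$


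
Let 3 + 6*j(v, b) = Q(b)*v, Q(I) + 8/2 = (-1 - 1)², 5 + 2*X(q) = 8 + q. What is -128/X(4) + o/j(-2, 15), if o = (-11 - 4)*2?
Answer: 164/7 ≈ 23.429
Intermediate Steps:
o = -30 (o = -15*2 = -30)
X(q) = 3/2 + q/2 (X(q) = -5/2 + (8 + q)/2 = -5/2 + (4 + q/2) = 3/2 + q/2)
Q(I) = 0 (Q(I) = -4 + (-1 - 1)² = -4 + (-2)² = -4 + 4 = 0)
j(v, b) = -½ (j(v, b) = -½ + (0*v)/6 = -½ + (⅙)*0 = -½ + 0 = -½)
-128/X(4) + o/j(-2, 15) = -128/(3/2 + (½)*4) - 30/(-½) = -128/(3/2 + 2) - 30*(-2) = -128/7/2 + 60 = -128*2/7 + 60 = -256/7 + 60 = 164/7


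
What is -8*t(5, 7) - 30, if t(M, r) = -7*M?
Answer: 250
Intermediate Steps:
-8*t(5, 7) - 30 = -(-56)*5 - 30 = -8*(-35) - 30 = 280 - 30 = 250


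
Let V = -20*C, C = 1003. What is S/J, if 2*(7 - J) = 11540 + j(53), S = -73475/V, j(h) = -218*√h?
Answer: -4981605/7689464336 - 1601755*√53/130720893712 ≈ -0.00073705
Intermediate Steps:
V = -20060 (V = -20*1003 = -20060)
S = 14695/4012 (S = -73475/(-20060) = -73475*(-1/20060) = 14695/4012 ≈ 3.6628)
J = -5763 + 109*√53 (J = 7 - (11540 - 218*√53)/2 = 7 + (-5770 + 109*√53) = -5763 + 109*√53 ≈ -4969.5)
S/J = 14695/(4012*(-5763 + 109*√53))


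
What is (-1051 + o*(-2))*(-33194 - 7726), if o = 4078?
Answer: 376750440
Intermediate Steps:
(-1051 + o*(-2))*(-33194 - 7726) = (-1051 + 4078*(-2))*(-33194 - 7726) = (-1051 - 8156)*(-40920) = -9207*(-40920) = 376750440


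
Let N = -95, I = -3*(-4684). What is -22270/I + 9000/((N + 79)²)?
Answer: 3773965/112416 ≈ 33.571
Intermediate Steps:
I = 14052
-22270/I + 9000/((N + 79)²) = -22270/14052 + 9000/((-95 + 79)²) = -22270*1/14052 + 9000/((-16)²) = -11135/7026 + 9000/256 = -11135/7026 + 9000*(1/256) = -11135/7026 + 1125/32 = 3773965/112416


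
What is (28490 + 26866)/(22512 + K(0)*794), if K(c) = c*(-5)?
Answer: 659/268 ≈ 2.4590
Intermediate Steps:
K(c) = -5*c
(28490 + 26866)/(22512 + K(0)*794) = (28490 + 26866)/(22512 - 5*0*794) = 55356/(22512 + 0*794) = 55356/(22512 + 0) = 55356/22512 = 55356*(1/22512) = 659/268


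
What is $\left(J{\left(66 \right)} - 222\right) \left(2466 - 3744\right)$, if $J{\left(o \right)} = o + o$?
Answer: $115020$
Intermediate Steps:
$J{\left(o \right)} = 2 o$
$\left(J{\left(66 \right)} - 222\right) \left(2466 - 3744\right) = \left(2 \cdot 66 - 222\right) \left(2466 - 3744\right) = \left(132 - 222\right) \left(-1278\right) = \left(-90\right) \left(-1278\right) = 115020$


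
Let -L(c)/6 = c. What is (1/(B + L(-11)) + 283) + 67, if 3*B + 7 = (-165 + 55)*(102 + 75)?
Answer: 6747647/19279 ≈ 350.00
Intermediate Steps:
L(c) = -6*c
B = -19477/3 (B = -7/3 + ((-165 + 55)*(102 + 75))/3 = -7/3 + (-110*177)/3 = -7/3 + (⅓)*(-19470) = -7/3 - 6490 = -19477/3 ≈ -6492.3)
(1/(B + L(-11)) + 283) + 67 = (1/(-19477/3 - 6*(-11)) + 283) + 67 = (1/(-19477/3 + 66) + 283) + 67 = (1/(-19279/3) + 283) + 67 = (-3/19279 + 283) + 67 = 5455954/19279 + 67 = 6747647/19279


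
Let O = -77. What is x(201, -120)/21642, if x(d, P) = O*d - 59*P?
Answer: -2799/7214 ≈ -0.38800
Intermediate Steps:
x(d, P) = -77*d - 59*P
x(201, -120)/21642 = (-77*201 - 59*(-120))/21642 = (-15477 + 7080)*(1/21642) = -8397*1/21642 = -2799/7214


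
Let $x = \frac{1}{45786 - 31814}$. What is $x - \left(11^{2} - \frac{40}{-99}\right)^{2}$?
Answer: $- \frac{2018344266091}{136939572} \approx -14739.0$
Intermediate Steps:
$x = \frac{1}{13972} \approx 7.1572 \cdot 10^{-5}$
$x - \left(11^{2} - \frac{40}{-99}\right)^{2} = \frac{1}{13972} - \left(11^{2} - \frac{40}{-99}\right)^{2} = \frac{1}{13972} - \left(121 - - \frac{40}{99}\right)^{2} = \frac{1}{13972} - \left(121 + \frac{40}{99}\right)^{2} = \frac{1}{13972} - \left(\frac{12019}{99}\right)^{2} = \frac{1}{13972} - \frac{144456361}{9801} = - \frac{2018344266091}{136939572}$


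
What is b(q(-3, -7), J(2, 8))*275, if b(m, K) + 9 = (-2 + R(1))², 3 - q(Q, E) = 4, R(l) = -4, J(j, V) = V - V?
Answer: 7425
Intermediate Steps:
J(j, V) = 0
q(Q, E) = -1 (q(Q, E) = 3 - 1*4 = 3 - 4 = -1)
b(m, K) = 27 (b(m, K) = -9 + (-2 - 4)² = -9 + (-6)² = -9 + 36 = 27)
b(q(-3, -7), J(2, 8))*275 = 27*275 = 7425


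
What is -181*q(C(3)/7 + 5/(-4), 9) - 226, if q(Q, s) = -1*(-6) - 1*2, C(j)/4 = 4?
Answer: -950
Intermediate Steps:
C(j) = 16 (C(j) = 4*4 = 16)
q(Q, s) = 4 (q(Q, s) = 6 - 2 = 4)
-181*q(C(3)/7 + 5/(-4), 9) - 226 = -181*4 - 226 = -724 - 226 = -950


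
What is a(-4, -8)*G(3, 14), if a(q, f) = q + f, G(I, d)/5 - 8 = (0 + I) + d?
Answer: -1500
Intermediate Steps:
G(I, d) = 40 + 5*I + 5*d (G(I, d) = 40 + 5*((0 + I) + d) = 40 + 5*(I + d) = 40 + (5*I + 5*d) = 40 + 5*I + 5*d)
a(q, f) = f + q
a(-4, -8)*G(3, 14) = (-8 - 4)*(40 + 5*3 + 5*14) = -12*(40 + 15 + 70) = -12*125 = -1500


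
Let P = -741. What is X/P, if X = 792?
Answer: -264/247 ≈ -1.0688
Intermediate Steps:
X/P = 792/(-741) = 792*(-1/741) = -264/247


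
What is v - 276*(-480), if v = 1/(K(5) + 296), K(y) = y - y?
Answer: 39214081/296 ≈ 1.3248e+5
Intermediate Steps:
K(y) = 0
v = 1/296 (v = 1/(0 + 296) = 1/296 ≈ 0.0033784)
v - 276*(-480) = 1/296 - 276*(-480) = 1/296 + 132480 = 39214081/296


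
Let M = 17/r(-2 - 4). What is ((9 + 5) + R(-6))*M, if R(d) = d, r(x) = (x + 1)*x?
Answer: 68/15 ≈ 4.5333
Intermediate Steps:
r(x) = x*(1 + x) (r(x) = (1 + x)*x = x*(1 + x))
M = 17/30 (M = 17/(((-2 - 4)*(1 + (-2 - 4)))) = 17/((-6*(1 - 6))) = 17/((-6*(-5))) = 17/30 ≈ 0.56667)
((9 + 5) + R(-6))*M = ((9 + 5) - 6)*(17/30) = (14 - 6)*(17/30) = 8*(17/30) = 68/15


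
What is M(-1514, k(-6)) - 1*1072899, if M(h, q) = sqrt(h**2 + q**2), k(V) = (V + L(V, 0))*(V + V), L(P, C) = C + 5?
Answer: -1072899 + 2*sqrt(573085) ≈ -1.0714e+6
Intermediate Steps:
L(P, C) = 5 + C
k(V) = 2*V*(5 + V) (k(V) = (V + (5 + 0))*(V + V) = (V + 5)*(2*V) = (5 + V)*(2*V) = 2*V*(5 + V))
M(-1514, k(-6)) - 1*1072899 = sqrt((-1514)**2 + (2*(-6)*(5 - 6))**2) - 1*1072899 = sqrt(2292196 + (2*(-6)*(-1))**2) - 1072899 = sqrt(2292196 + 12**2) - 1072899 = sqrt(2292196 + 144) - 1072899 = sqrt(2292340) - 1072899 = 2*sqrt(573085) - 1072899 = -1072899 + 2*sqrt(573085)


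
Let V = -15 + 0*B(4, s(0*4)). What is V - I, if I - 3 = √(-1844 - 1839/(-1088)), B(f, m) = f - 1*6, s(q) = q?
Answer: -18 - I*√34075361/136 ≈ -18.0 - 42.922*I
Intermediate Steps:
B(f, m) = -6 + f (B(f, m) = f - 6 = -6 + f)
V = -15 (V = -15 + 0*(-6 + 4) = -15 + 0*(-2) = -15 + 0 = -15)
I = 3 + I*√34075361/136 (I = 3 + √(-1844 - 1839/(-1088)) = 3 + √(-1844 - 1839*(-1/1088)) = 3 + √(-1844 + 1839/1088) = 3 + √(-2004433/1088) = 3 + I*√34075361/136 ≈ 3.0 + 42.922*I)
V - I = -15 - (3 + I*√34075361/136) = -15 + (-3 - I*√34075361/136) = -18 - I*√34075361/136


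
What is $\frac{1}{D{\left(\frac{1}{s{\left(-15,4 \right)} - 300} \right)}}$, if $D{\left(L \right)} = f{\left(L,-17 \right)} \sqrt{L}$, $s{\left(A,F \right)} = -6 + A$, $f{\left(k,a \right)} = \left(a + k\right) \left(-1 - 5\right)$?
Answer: $- \frac{107 i \sqrt{321}}{10916} \approx - 0.17562 i$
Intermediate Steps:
$f{\left(k,a \right)} = - 6 a - 6 k$ ($f{\left(k,a \right)} = \left(a + k\right) \left(-6\right) = - 6 a - 6 k$)
$D{\left(L \right)} = \sqrt{L} \left(102 - 6 L\right)$ ($D{\left(L \right)} = \left(\left(-6\right) \left(-17\right) - 6 L\right) \sqrt{L} = \left(102 - 6 L\right) \sqrt{L} = \sqrt{L} \left(102 - 6 L\right)$)
$\frac{1}{D{\left(\frac{1}{s{\left(-15,4 \right)} - 300} \right)}} = \frac{1}{6 \sqrt{\frac{1}{\left(-6 - 15\right) - 300}} \left(17 - \frac{1}{\left(-6 - 15\right) - 300}\right)} = \frac{1}{6 \sqrt{\frac{1}{-21 - 300}} \left(17 - \frac{1}{-21 - 300}\right)} = \frac{1}{6 \sqrt{\frac{1}{-321}} \left(17 - \frac{1}{-321}\right)} = \frac{1}{6 \sqrt{- \frac{1}{321}} \left(17 - - \frac{1}{321}\right)} = \frac{1}{6 \frac{i \sqrt{321}}{321} \left(17 + \frac{1}{321}\right)} = \frac{1}{6 \frac{i \sqrt{321}}{321} \cdot \frac{5458}{321}} = \frac{1}{\frac{10916}{34347} i \sqrt{321}} = - \frac{107 i \sqrt{321}}{10916}$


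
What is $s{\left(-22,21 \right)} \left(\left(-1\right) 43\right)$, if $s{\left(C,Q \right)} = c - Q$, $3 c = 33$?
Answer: $430$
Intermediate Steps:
$c = 11$ ($c = \frac{1}{3} \cdot 33 = 11$)
$s{\left(C,Q \right)} = 11 - Q$
$s{\left(-22,21 \right)} \left(\left(-1\right) 43\right) = \left(11 - 21\right) \left(\left(-1\right) 43\right) = \left(11 - 21\right) \left(-43\right) = \left(-10\right) \left(-43\right) = 430$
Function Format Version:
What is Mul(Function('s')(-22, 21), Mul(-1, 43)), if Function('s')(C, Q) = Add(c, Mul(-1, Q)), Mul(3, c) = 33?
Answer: 430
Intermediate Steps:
c = 11 (c = Mul(Rational(1, 3), 33) = 11)
Function('s')(C, Q) = Add(11, Mul(-1, Q))
Mul(Function('s')(-22, 21), Mul(-1, 43)) = Mul(Add(11, Mul(-1, 21)), Mul(-1, 43)) = Mul(Add(11, -21), -43) = Mul(-10, -43) = 430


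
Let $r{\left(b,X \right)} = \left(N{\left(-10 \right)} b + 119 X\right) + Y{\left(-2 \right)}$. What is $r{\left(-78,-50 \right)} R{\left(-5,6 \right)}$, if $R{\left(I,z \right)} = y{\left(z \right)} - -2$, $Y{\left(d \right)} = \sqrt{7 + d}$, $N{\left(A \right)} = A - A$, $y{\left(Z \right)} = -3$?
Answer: $5950 - \sqrt{5} \approx 5947.8$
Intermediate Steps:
$N{\left(A \right)} = 0$
$R{\left(I,z \right)} = -1$ ($R{\left(I,z \right)} = -3 - -2 = -3 + 2 = -1$)
$r{\left(b,X \right)} = \sqrt{5} + 119 X$ ($r{\left(b,X \right)} = \left(0 b + 119 X\right) + \sqrt{7 - 2} = \left(0 + 119 X\right) + \sqrt{5} = 119 X + \sqrt{5} = \sqrt{5} + 119 X$)
$r{\left(-78,-50 \right)} R{\left(-5,6 \right)} = \left(\sqrt{5} + 119 \left(-50\right)\right) \left(-1\right) = \left(\sqrt{5} - 5950\right) \left(-1\right) = \left(-5950 + \sqrt{5}\right) \left(-1\right) = 5950 - \sqrt{5}$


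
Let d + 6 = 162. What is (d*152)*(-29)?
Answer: -687648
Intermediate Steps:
d = 156 (d = -6 + 162 = 156)
(d*152)*(-29) = (156*152)*(-29) = 23712*(-29) = -687648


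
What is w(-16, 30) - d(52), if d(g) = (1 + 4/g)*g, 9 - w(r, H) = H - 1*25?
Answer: -52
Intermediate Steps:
w(r, H) = 34 - H (w(r, H) = 9 - (H - 1*25) = 9 - (H - 25) = 9 - (-25 + H) = 9 + (25 - H) = 34 - H)
d(g) = g*(1 + 4/g)
w(-16, 30) - d(52) = (34 - 1*30) - (4 + 52) = (34 - 30) - 1*56 = 4 - 56 = -52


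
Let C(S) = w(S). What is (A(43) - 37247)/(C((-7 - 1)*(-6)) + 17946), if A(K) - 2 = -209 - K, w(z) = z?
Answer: -12499/5998 ≈ -2.0839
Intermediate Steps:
A(K) = -207 - K (A(K) = 2 + (-209 - K) = -207 - K)
C(S) = S
(A(43) - 37247)/(C((-7 - 1)*(-6)) + 17946) = ((-207 - 1*43) - 37247)/((-7 - 1)*(-6) + 17946) = ((-207 - 43) - 37247)/(-8*(-6) + 17946) = (-250 - 37247)/(48 + 17946) = -37497/17994 = -37497*1/17994 = -12499/5998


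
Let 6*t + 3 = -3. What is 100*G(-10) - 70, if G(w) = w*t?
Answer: 930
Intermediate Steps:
t = -1 (t = -1/2 + (1/6)*(-3) = -1/2 - 1/2 = -1)
G(w) = -w (G(w) = w*(-1) = -w)
100*G(-10) - 70 = 100*(-1*(-10)) - 70 = 100*10 - 70 = 1000 - 70 = 930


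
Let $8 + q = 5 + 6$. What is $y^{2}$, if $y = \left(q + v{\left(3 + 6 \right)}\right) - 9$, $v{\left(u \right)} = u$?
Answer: $9$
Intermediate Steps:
$q = 3$ ($q = -8 + \left(5 + 6\right) = -8 + 11 = 3$)
$y = 3$ ($y = \left(3 + \left(3 + 6\right)\right) - 9 = \left(3 + 9\right) - 9 = 12 - 9 = 3$)
$y^{2} = 3^{2} = 9$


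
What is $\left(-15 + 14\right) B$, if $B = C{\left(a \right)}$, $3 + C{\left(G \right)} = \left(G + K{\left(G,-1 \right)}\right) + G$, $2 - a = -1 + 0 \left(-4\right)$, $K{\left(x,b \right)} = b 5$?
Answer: $2$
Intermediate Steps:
$K{\left(x,b \right)} = 5 b$
$a = 3$ ($a = 2 - \left(-1 + 0 \left(-4\right)\right) = 2 - \left(-1 + 0\right) = 2 - -1 = 2 + 1 = 3$)
$C{\left(G \right)} = -8 + 2 G$ ($C{\left(G \right)} = -3 + \left(\left(G + 5 \left(-1\right)\right) + G\right) = -3 + \left(\left(G - 5\right) + G\right) = -3 + \left(\left(-5 + G\right) + G\right) = -3 + \left(-5 + 2 G\right) = -8 + 2 G$)
$B = -2$ ($B = -8 + 2 \cdot 3 = -8 + 6 = -2$)
$\left(-15 + 14\right) B = \left(-15 + 14\right) \left(-2\right) = \left(-1\right) \left(-2\right) = 2$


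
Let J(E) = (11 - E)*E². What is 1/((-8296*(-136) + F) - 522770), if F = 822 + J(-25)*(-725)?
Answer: -1/15706192 ≈ -6.3669e-8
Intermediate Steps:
J(E) = E²*(11 - E)
F = -16311678 (F = 822 + ((-25)²*(11 - 1*(-25)))*(-725) = 822 + (625*(11 + 25))*(-725) = 822 + (625*36)*(-725) = 822 + 22500*(-725) = 822 - 16312500 = -16311678)
1/((-8296*(-136) + F) - 522770) = 1/((-8296*(-136) - 16311678) - 522770) = 1/((1128256 - 16311678) - 522770) = 1/(-15183422 - 522770) = 1/(-15706192) = -1/15706192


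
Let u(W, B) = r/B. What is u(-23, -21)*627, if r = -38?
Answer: 7942/7 ≈ 1134.6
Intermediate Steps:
u(W, B) = -38/B
u(-23, -21)*627 = -38/(-21)*627 = -38*(-1/21)*627 = (38/21)*627 = 7942/7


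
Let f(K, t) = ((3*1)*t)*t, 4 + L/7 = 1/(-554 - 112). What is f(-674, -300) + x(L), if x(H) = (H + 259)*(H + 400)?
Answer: 157872963055/443556 ≈ 3.5593e+5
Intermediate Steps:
L = -18655/666 (L = -28 + 7/(-554 - 112) = -28 + 7/(-666) = -28 + 7*(-1/666) = -28 - 7/666 = -18655/666 ≈ -28.010)
x(H) = (259 + H)*(400 + H)
f(K, t) = 3*t² (f(K, t) = (3*t)*t = 3*t²)
f(-674, -300) + x(L) = 3*(-300)² + (103600 + (-18655/666)² + 659*(-18655/666)) = 3*90000 + (103600 + 348009025/443556 - 12293645/666) = 270000 + 38112843055/443556 = 157872963055/443556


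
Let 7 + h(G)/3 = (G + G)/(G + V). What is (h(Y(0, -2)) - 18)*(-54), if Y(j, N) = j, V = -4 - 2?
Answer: 2106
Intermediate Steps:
V = -6
h(G) = -21 + 6*G/(-6 + G) (h(G) = -21 + 3*((G + G)/(G - 6)) = -21 + 3*((2*G)/(-6 + G)) = -21 + 3*(2*G/(-6 + G)) = -21 + 6*G/(-6 + G))
(h(Y(0, -2)) - 18)*(-54) = (3*(42 - 5*0)/(-6 + 0) - 18)*(-54) = (3*(42 + 0)/(-6) - 18)*(-54) = (3*(-⅙)*42 - 18)*(-54) = (-21 - 18)*(-54) = -39*(-54) = 2106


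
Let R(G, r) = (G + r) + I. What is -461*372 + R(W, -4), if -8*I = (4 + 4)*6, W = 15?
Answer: -171487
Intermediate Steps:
I = -6 (I = -(4 + 4)*6/8 = -6 ≈ -6.0000)
R(G, r) = -6 + G + r (R(G, r) = (G + r) - 6 = -6 + G + r)
-461*372 + R(W, -4) = -461*372 + (-6 + 15 - 4) = -171492 + 5 = -171487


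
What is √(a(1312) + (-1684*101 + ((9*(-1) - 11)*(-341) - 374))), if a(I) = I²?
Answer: √1557706 ≈ 1248.1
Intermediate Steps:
√(a(1312) + (-1684*101 + ((9*(-1) - 11)*(-341) - 374))) = √(1312² + (-1684*101 + ((9*(-1) - 11)*(-341) - 374))) = √(1721344 + (-170084 + ((-9 - 11)*(-341) - 374))) = √(1721344 + (-170084 + (-20*(-341) - 374))) = √(1721344 + (-170084 + (6820 - 374))) = √(1721344 + (-170084 + 6446)) = √(1721344 - 163638) = √1557706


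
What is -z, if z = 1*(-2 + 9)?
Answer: -7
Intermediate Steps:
z = 7 (z = 1*7 = 7)
-z = -1*7 = -7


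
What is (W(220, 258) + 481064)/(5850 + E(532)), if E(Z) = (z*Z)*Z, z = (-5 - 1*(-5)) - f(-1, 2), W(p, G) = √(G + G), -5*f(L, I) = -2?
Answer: -1202660/268399 - 5*√129/268399 ≈ -4.4811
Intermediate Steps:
f(L, I) = ⅖ (f(L, I) = -⅕*(-2) = ⅖)
W(p, G) = √2*√G (W(p, G) = √(2*G) = √2*√G)
z = -⅖ (z = (-5 - 1*(-5)) - 1*⅖ = (-5 + 5) - ⅖ = 0 - ⅖ = -⅖ ≈ -0.40000)
E(Z) = -2*Z²/5 (E(Z) = (-2*Z/5)*Z = -2*Z²/5)
(W(220, 258) + 481064)/(5850 + E(532)) = (√2*√258 + 481064)/(5850 - ⅖*532²) = (2*√129 + 481064)/(5850 - ⅖*283024) = (481064 + 2*√129)/(5850 - 566048/5) = (481064 + 2*√129)/(-536798/5) = (481064 + 2*√129)*(-5/536798) = -1202660/268399 - 5*√129/268399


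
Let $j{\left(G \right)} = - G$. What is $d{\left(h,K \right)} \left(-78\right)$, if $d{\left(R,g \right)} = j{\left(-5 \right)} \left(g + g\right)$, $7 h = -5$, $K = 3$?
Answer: $-2340$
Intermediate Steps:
$h = - \frac{5}{7}$ ($h = \frac{1}{7} \left(-5\right) = - \frac{5}{7} \approx -0.71429$)
$d{\left(R,g \right)} = 10 g$ ($d{\left(R,g \right)} = \left(-1\right) \left(-5\right) \left(g + g\right) = 5 \cdot 2 g = 10 g$)
$d{\left(h,K \right)} \left(-78\right) = 10 \cdot 3 \left(-78\right) = 30 \left(-78\right) = -2340$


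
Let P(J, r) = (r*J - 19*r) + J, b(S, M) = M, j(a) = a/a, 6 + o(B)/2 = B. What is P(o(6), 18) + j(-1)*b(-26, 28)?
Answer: -314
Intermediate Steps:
o(B) = -12 + 2*B
j(a) = 1
P(J, r) = J - 19*r + J*r (P(J, r) = (J*r - 19*r) + J = (-19*r + J*r) + J = J - 19*r + J*r)
P(o(6), 18) + j(-1)*b(-26, 28) = ((-12 + 2*6) - 19*18 + (-12 + 2*6)*18) + 1*28 = ((-12 + 12) - 342 + (-12 + 12)*18) + 28 = (0 - 342 + 0*18) + 28 = (0 - 342 + 0) + 28 = -342 + 28 = -314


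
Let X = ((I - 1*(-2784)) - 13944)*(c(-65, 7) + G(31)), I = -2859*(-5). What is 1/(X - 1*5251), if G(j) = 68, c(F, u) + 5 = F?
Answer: -1/11521 ≈ -8.6798e-5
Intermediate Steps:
I = 14295
c(F, u) = -5 + F
X = -6270 (X = ((14295 - 1*(-2784)) - 13944)*((-5 - 65) + 68) = ((14295 + 2784) - 13944)*(-70 + 68) = (17079 - 13944)*(-2) = 3135*(-2) = -6270)
1/(X - 1*5251) = 1/(-6270 - 1*5251) = 1/(-6270 - 5251) = 1/(-11521) = -1/11521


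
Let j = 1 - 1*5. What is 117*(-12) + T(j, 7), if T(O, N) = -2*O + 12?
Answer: -1384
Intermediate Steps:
j = -4 (j = 1 - 5 = -4)
T(O, N) = 12 - 2*O
117*(-12) + T(j, 7) = 117*(-12) + (12 - 2*(-4)) = -1404 + (12 + 8) = -1404 + 20 = -1384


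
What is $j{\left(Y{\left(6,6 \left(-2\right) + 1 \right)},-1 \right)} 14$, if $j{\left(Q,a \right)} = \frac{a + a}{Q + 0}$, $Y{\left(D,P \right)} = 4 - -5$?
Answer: $- \frac{28}{9} \approx -3.1111$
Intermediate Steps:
$Y{\left(D,P \right)} = 9$ ($Y{\left(D,P \right)} = 4 + 5 = 9$)
$j{\left(Q,a \right)} = \frac{2 a}{Q}$
$j{\left(Y{\left(6,6 \left(-2\right) + 1 \right)},-1 \right)} 14 = 2 \left(-1\right) \frac{1}{9} \cdot 14 = \left(- \frac{2}{9}\right) 14 = - \frac{28}{9}$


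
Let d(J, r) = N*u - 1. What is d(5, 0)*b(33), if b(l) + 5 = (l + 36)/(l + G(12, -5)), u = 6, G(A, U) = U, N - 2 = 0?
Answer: -781/28 ≈ -27.893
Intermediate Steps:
N = 2 (N = 2 + 0 = 2)
b(l) = -5 + (36 + l)/(-5 + l) (b(l) = -5 + (l + 36)/(l - 5) = -5 + (36 + l)/(-5 + l))
d(J, r) = 11 (d(J, r) = 2*6 - 1 = 12 - 1 = 11)
d(5, 0)*b(33) = 11*((61 - 4*33)/(-5 + 33)) = 11*((61 - 132)/28) = 11*((1/28)*(-71)) = 11*(-71/28) = -781/28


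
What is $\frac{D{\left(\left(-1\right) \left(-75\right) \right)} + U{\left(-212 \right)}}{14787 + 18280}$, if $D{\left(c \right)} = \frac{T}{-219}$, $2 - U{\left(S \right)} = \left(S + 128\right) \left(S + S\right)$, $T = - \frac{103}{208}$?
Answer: $- \frac{1622288825}{1506267984} \approx -1.077$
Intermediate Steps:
$T = - \frac{103}{208}$ ($T = \left(-103\right) \frac{1}{208} = - \frac{103}{208} \approx -0.49519$)
$U{\left(S \right)} = 2 - 2 S \left(128 + S\right)$ ($U{\left(S \right)} = 2 - \left(S + 128\right) \left(S + S\right) = 2 - \left(128 + S\right) 2 S = 2 - 2 S \left(128 + S\right)$)
$D{\left(c \right)} = \frac{103}{45552}$ ($D{\left(c \right)} = - \frac{103}{208 \left(-219\right)} = \left(- \frac{103}{208}\right) \left(- \frac{1}{219}\right) = \frac{103}{45552}$)
$\frac{D{\left(\left(-1\right) \left(-75\right) \right)} + U{\left(-212 \right)}}{14787 + 18280} = \frac{\frac{103}{45552} - \left(-54274 + 89888\right)}{14787 + 18280} = \frac{\frac{103}{45552} + \left(2 + 54272 - 89888\right)}{33067} = \left(\frac{103}{45552} + \left(2 + 54272 - 89888\right)\right) \frac{1}{33067} = \left(\frac{103}{45552} - 35614\right) \frac{1}{33067} = \left(- \frac{1622288825}{45552}\right) \frac{1}{33067} = - \frac{1622288825}{1506267984}$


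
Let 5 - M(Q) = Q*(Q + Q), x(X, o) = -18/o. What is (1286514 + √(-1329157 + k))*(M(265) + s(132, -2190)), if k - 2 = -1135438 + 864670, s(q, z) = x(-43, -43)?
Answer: -7769408568138/43 - 78508521*I*√9467/43 ≈ -1.8068e+11 - 1.7765e+8*I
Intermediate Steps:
s(q, z) = 18/43 (s(q, z) = -18/(-43) = -18*(-1/43) = 18/43)
k = -270766 (k = 2 + (-1135438 + 864670) = 2 - 270768 = -270766)
M(Q) = 5 - 2*Q² (M(Q) = 5 - Q*(Q + Q) = 5 - Q*2*Q = 5 - 2*Q²)
(1286514 + √(-1329157 + k))*(M(265) + s(132, -2190)) = (1286514 + √(-1329157 - 270766))*((5 - 2*265²) + 18/43) = (1286514 + √(-1599923))*((5 - 2*70225) + 18/43) = (1286514 + 13*I*√9467)*((5 - 140450) + 18/43) = (1286514 + 13*I*√9467)*(-140445 + 18/43) = (1286514 + 13*I*√9467)*(-6039117/43) = -7769408568138/43 - 78508521*I*√9467/43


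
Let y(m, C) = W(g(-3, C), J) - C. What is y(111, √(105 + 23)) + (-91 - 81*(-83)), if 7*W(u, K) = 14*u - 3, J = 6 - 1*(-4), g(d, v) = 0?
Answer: 46421/7 - 8*√2 ≈ 6620.3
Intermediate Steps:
J = 10 (J = 6 + 4 = 10)
W(u, K) = -3/7 + 2*u (W(u, K) = (14*u - 3)/7 = (-3 + 14*u)/7 = -3/7 + 2*u)
y(m, C) = -3/7 - C (y(m, C) = (-3/7 + 2*0) - C = (-3/7 + 0) - C = -3/7 - C)
y(111, √(105 + 23)) + (-91 - 81*(-83)) = (-3/7 - √(105 + 23)) + (-91 - 81*(-83)) = (-3/7 - √128) + (-91 + 6723) = (-3/7 - 8*√2) + 6632 = 46421/7 - 8*√2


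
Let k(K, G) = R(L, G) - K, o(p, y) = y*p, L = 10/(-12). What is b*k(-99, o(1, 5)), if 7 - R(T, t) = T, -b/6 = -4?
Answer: 2564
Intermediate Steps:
b = 24 (b = -6*(-4) = 24)
L = -5/6 (L = 10*(-1/12) = -5/6 ≈ -0.83333)
R(T, t) = 7 - T
o(p, y) = p*y
k(K, G) = 47/6 - K (k(K, G) = (7 - 1*(-5/6)) - K = (7 + 5/6) - K = 47/6 - K)
b*k(-99, o(1, 5)) = 24*(47/6 - 1*(-99)) = 24*(47/6 + 99) = 24*(641/6) = 2564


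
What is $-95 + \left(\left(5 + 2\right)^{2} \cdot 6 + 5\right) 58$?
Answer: $17247$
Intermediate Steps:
$-95 + \left(\left(5 + 2\right)^{2} \cdot 6 + 5\right) 58 = -95 + \left(7^{2} \cdot 6 + 5\right) 58 = -95 + \left(49 \cdot 6 + 5\right) 58 = -95 + \left(294 + 5\right) 58 = -95 + 299 \cdot 58 = -95 + 17342 = 17247$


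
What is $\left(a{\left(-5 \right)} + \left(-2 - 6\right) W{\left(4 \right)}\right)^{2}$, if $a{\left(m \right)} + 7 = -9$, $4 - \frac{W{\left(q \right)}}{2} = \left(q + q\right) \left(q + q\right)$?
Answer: $891136$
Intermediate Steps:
$W{\left(q \right)} = 8 - 8 q^{2}$ ($W{\left(q \right)} = 8 - 2 \left(q + q\right) \left(q + q\right) = 8 - 2 \cdot 2 q 2 q = 8 - 2 \cdot 4 q^{2} = 8 - 8 q^{2}$)
$a{\left(m \right)} = -16$ ($a{\left(m \right)} = -7 - 9 = -16$)
$\left(a{\left(-5 \right)} + \left(-2 - 6\right) W{\left(4 \right)}\right)^{2} = \left(-16 + \left(-2 - 6\right) \left(8 - 8 \cdot 4^{2}\right)\right)^{2} = \left(-16 - 8 \left(8 - 128\right)\right)^{2} = \left(-16 - -960\right)^{2} = \left(-16 + 960\right)^{2} = 944^{2} = 891136$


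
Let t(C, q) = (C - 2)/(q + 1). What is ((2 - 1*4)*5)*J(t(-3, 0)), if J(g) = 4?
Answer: -40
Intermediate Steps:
t(C, q) = (-2 + C)/(1 + q)
((2 - 1*4)*5)*J(t(-3, 0)) = ((2 - 1*4)*5)*4 = ((2 - 4)*5)*4 = -2*5*4 = -10*4 = -40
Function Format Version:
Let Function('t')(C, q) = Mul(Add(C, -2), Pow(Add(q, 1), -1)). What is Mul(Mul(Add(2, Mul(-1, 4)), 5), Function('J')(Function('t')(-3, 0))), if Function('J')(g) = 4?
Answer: -40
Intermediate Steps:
Function('t')(C, q) = Mul(Pow(Add(1, q), -1), Add(-2, C)) (Function('t')(C, q) = Mul(Add(-2, C), Pow(Add(1, q), -1)) = Mul(Pow(Add(1, q), -1), Add(-2, C)))
Mul(Mul(Add(2, Mul(-1, 4)), 5), Function('J')(Function('t')(-3, 0))) = Mul(Mul(Add(2, Mul(-1, 4)), 5), 4) = Mul(Mul(Add(2, -4), 5), 4) = Mul(Mul(-2, 5), 4) = Mul(-10, 4) = -40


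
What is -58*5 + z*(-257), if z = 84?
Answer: -21878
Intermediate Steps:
-58*5 + z*(-257) = -58*5 + 84*(-257) = -290 - 21588 = -21878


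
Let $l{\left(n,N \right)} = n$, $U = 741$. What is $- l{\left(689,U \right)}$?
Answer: $-689$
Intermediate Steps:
$- l{\left(689,U \right)} = \left(-1\right) 689 = -689$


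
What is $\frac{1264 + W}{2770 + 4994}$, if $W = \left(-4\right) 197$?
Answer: $\frac{119}{1941} \approx 0.061309$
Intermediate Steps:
$W = -788$
$\frac{1264 + W}{2770 + 4994} = \frac{1264 - 788}{2770 + 4994} = \frac{476}{7764} = 476 \cdot \frac{1}{7764} = \frac{119}{1941}$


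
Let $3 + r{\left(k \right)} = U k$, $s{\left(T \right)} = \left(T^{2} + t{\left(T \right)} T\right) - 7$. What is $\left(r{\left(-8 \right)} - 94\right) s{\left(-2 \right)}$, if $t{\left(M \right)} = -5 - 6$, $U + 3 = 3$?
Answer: $-1843$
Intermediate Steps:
$U = 0$ ($U = -3 + 3 = 0$)
$t{\left(M \right)} = -11$ ($t{\left(M \right)} = -5 - 6 = -11$)
$s{\left(T \right)} = -7 + T^{2} - 11 T$ ($s{\left(T \right)} = \left(T^{2} - 11 T\right) - 7 = -7 + T^{2} - 11 T$)
$r{\left(k \right)} = -3$ ($r{\left(k \right)} = -3 + 0 k = -3 + 0 = -3$)
$\left(r{\left(-8 \right)} - 94\right) s{\left(-2 \right)} = \left(-3 - 94\right) \left(-7 + \left(-2\right)^{2} - -22\right) = \left(-3 - 94\right) \left(-7 + 4 + 22\right) = \left(-97\right) 19 = -1843$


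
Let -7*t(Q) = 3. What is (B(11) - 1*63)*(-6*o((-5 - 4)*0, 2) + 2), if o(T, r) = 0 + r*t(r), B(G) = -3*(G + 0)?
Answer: -4800/7 ≈ -685.71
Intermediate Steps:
t(Q) = -3/7 (t(Q) = -1/7*3 = -3/7)
B(G) = -3*G
o(T, r) = -3*r/7 (o(T, r) = 0 + r*(-3/7) = 0 - 3*r/7 = -3*r/7)
(B(11) - 1*63)*(-6*o((-5 - 4)*0, 2) + 2) = (-3*11 - 1*63)*(-(-18)*2/7 + 2) = (-33 - 63)*(-6*(-6/7) + 2) = -96*(36/7 + 2) = -96*50/7 = -4800/7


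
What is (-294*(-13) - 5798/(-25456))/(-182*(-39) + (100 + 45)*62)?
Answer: 48649315/204768064 ≈ 0.23758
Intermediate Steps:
(-294*(-13) - 5798/(-25456))/(-182*(-39) + (100 + 45)*62) = (3822 - 5798*(-1/25456))/(7098 + 145*62) = (3822 + 2899/12728)/(7098 + 8990) = (48649315/12728)/16088 = (48649315/12728)*(1/16088) = 48649315/204768064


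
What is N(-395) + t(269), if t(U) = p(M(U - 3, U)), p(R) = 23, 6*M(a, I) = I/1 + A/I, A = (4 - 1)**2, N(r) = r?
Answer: -372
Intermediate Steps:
A = 9 (A = 3**2 = 9)
M(a, I) = I/6 + 3/(2*I) (M(a, I) = (I/1 + 9/I)/6 = (I*1 + 9/I)/6 = (I + 9/I)/6 = I/6 + 3/(2*I))
t(U) = 23
N(-395) + t(269) = -395 + 23 = -372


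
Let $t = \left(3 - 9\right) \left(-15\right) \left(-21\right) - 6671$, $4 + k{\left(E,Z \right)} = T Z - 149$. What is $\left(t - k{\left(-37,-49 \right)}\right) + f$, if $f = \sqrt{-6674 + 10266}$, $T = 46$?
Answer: $-6154 + 2 \sqrt{898} \approx -6094.1$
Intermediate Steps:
$k{\left(E,Z \right)} = -153 + 46 Z$ ($k{\left(E,Z \right)} = -4 + \left(46 Z - 149\right) = -4 + \left(-149 + 46 Z\right) = -153 + 46 Z$)
$t = -8561$ ($t = \left(3 - 9\right) \left(-15\right) \left(-21\right) - 6671 = \left(-6\right) \left(-15\right) \left(-21\right) - 6671 = 90 \left(-21\right) - 6671 = -1890 - 6671 = -8561$)
$f = 2 \sqrt{898}$ ($f = \sqrt{3592} = 2 \sqrt{898} \approx 59.933$)
$\left(t - k{\left(-37,-49 \right)}\right) + f = \left(-8561 - \left(-153 + 46 \left(-49\right)\right)\right) + 2 \sqrt{898} = \left(-8561 - \left(-153 - 2254\right)\right) + 2 \sqrt{898} = \left(-8561 - -2407\right) + 2 \sqrt{898} = \left(-8561 + 2407\right) + 2 \sqrt{898} = -6154 + 2 \sqrt{898}$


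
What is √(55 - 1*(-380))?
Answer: √435 ≈ 20.857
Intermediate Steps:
√(55 - 1*(-380)) = √(55 + 380) = √435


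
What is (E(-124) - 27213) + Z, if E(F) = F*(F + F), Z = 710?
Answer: 4249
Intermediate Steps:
E(F) = 2*F² (E(F) = F*(2*F) = 2*F²)
(E(-124) - 27213) + Z = (2*(-124)² - 27213) + 710 = (2*15376 - 27213) + 710 = (30752 - 27213) + 710 = 3539 + 710 = 4249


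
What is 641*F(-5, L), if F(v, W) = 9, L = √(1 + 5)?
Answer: 5769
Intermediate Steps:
L = √6 ≈ 2.4495
641*F(-5, L) = 641*9 = 5769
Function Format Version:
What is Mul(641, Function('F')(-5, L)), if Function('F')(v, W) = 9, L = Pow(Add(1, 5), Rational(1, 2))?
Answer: 5769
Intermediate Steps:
L = Pow(6, Rational(1, 2)) ≈ 2.4495
Mul(641, Function('F')(-5, L)) = Mul(641, 9) = 5769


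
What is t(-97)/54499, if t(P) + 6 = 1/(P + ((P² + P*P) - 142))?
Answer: -111473/1012536921 ≈ -0.00011009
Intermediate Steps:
t(P) = -6 + 1/(-142 + P + 2*P²) (t(P) = -6 + 1/(P + ((P² + P*P) - 142)) = -6 + 1/(P + ((P² + P²) - 142)) = -6 + 1/(P + (2*P² - 142)) = -6 + 1/(P + (-142 + 2*P²)) = -6 + 1/(-142 + P + 2*P²))
t(-97)/54499 = ((853 - 12*(-97)² - 6*(-97))/(-142 - 97 + 2*(-97)²))/54499 = ((853 - 12*9409 + 582)/(-142 - 97 + 2*9409))*(1/54499) = ((853 - 112908 + 582)/(-142 - 97 + 18818))*(1/54499) = (-111473/18579)*(1/54499) = ((1/18579)*(-111473))*(1/54499) = -111473/18579*1/54499 = -111473/1012536921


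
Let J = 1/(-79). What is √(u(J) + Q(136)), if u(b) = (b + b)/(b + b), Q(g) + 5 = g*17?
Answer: 2*√577 ≈ 48.042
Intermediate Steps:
Q(g) = -5 + 17*g (Q(g) = -5 + g*17 = -5 + 17*g)
J = -1/79 ≈ -0.012658
u(b) = 1 (u(b) = (2*b)/((2*b)) = (2*b)*(1/(2*b)) = 1)
√(u(J) + Q(136)) = √(1 + (-5 + 17*136)) = √(1 + (-5 + 2312)) = √(1 + 2307) = √2308 = 2*√577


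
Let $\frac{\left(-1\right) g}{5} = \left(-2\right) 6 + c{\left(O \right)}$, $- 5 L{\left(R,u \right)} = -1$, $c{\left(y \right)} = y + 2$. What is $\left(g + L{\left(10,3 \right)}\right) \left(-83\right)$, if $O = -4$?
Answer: $- \frac{29133}{5} \approx -5826.6$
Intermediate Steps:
$c{\left(y \right)} = 2 + y$
$L{\left(R,u \right)} = \frac{1}{5}$ ($L{\left(R,u \right)} = \left(- \frac{1}{5}\right) \left(-1\right) = \frac{1}{5}$)
$g = 70$ ($g = - 5 \left(\left(-2\right) 6 + \left(2 - 4\right)\right) = - 5 \left(-12 - 2\right) = \left(-5\right) \left(-14\right) = 70$)
$\left(g + L{\left(10,3 \right)}\right) \left(-83\right) = \left(70 + \frac{1}{5}\right) \left(-83\right) = \frac{351}{5} \left(-83\right) = - \frac{29133}{5}$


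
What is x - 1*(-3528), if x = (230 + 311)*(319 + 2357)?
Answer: 1451244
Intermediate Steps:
x = 1447716 (x = 541*2676 = 1447716)
x - 1*(-3528) = 1447716 - 1*(-3528) = 1447716 + 3528 = 1451244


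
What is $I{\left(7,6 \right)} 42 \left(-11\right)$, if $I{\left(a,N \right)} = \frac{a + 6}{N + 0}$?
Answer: $-1001$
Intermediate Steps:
$I{\left(a,N \right)} = \frac{6 + a}{N}$
$I{\left(7,6 \right)} 42 \left(-11\right) = \frac{6 + 7}{6} \cdot 42 \left(-11\right) = \frac{1}{6} \cdot 13 \cdot 42 \left(-11\right) = \frac{13}{6} \cdot 42 \left(-11\right) = 91 \left(-11\right) = -1001$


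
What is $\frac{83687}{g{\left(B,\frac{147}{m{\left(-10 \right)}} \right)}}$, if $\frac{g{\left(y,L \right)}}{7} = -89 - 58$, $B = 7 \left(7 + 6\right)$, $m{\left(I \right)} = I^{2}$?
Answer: $- \frac{83687}{1029} \approx -81.328$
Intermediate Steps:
$B = 91$ ($B = 7 \cdot 13 = 91$)
$g{\left(y,L \right)} = -1029$ ($g{\left(y,L \right)} = 7 \left(-89 - 58\right) = 7 \left(-147\right) = -1029$)
$\frac{83687}{g{\left(B,\frac{147}{m{\left(-10 \right)}} \right)}} = \frac{83687}{-1029} = 83687 \left(- \frac{1}{1029}\right) = - \frac{83687}{1029}$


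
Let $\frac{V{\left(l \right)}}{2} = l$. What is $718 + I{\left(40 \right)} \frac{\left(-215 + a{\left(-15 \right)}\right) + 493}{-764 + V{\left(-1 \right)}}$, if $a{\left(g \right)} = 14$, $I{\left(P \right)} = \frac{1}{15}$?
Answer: $\frac{4124764}{5745} \approx 717.97$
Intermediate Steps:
$I{\left(P \right)} = \frac{1}{15}$
$V{\left(l \right)} = 2 l$
$718 + I{\left(40 \right)} \frac{\left(-215 + a{\left(-15 \right)}\right) + 493}{-764 + V{\left(-1 \right)}} = 718 + \frac{\left(\left(-215 + 14\right) + 493\right) \frac{1}{-764 + 2 \left(-1\right)}}{15} = 718 + \frac{\left(-201 + 493\right) \frac{1}{-764 - 2}}{15} = 718 + \frac{292 \frac{1}{-766}}{15} = 718 + \frac{292 \left(- \frac{1}{766}\right)}{15} = 718 + \frac{1}{15} \left(- \frac{146}{383}\right) = 718 - \frac{146}{5745} = \frac{4124764}{5745}$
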